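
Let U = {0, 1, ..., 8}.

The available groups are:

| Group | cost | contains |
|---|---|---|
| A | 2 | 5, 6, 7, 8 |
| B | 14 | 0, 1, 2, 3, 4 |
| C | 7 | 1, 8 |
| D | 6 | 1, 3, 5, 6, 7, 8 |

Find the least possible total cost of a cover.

16

A, B together cover every element (A ∪ B = {0, 1, 2, 3, 4, 5, 6, 7, 8}); total cost 2 + 14 = 16.
No covering selection has total cost below 16.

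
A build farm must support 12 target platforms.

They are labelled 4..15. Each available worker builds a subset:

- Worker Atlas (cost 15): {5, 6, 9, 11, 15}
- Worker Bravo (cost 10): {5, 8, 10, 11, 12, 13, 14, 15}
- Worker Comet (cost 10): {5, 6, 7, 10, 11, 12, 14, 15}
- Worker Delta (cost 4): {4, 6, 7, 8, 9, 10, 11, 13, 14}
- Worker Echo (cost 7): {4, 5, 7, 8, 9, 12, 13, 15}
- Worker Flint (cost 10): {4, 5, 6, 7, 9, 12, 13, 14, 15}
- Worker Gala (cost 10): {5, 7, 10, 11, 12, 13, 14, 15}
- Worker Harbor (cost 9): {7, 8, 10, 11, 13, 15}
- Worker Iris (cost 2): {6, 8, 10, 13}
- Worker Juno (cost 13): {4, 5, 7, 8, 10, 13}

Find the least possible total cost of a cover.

Delta, Echo together cover every platform (Delta ∪ Echo = {4, 5, 6, 7, 8, 9, 10, 11, 12, 13, 14, 15}); total cost 4 + 7 = 11.
No covering selection has total cost below 11.

11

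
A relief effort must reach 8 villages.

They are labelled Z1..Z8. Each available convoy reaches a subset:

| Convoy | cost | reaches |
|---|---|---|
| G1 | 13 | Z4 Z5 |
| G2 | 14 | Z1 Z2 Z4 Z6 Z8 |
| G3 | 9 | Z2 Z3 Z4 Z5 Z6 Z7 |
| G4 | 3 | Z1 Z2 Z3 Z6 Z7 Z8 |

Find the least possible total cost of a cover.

12

G3, G4 together cover every village (G3 ∪ G4 = {Z1, Z2, Z3, Z4, Z5, Z6, Z7, Z8}); total cost 9 + 3 = 12.
No covering selection has total cost below 12.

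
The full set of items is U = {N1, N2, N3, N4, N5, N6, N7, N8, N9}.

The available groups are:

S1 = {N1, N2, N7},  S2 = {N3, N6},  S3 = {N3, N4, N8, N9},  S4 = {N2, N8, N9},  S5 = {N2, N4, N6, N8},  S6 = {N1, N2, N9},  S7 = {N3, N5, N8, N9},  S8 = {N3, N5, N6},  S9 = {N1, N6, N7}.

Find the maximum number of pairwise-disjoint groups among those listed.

S6, S8 are pairwise disjoint (S6={N1,N2,N9}; S8={N3,N5,N6}).
Every remaining group overlaps one of these, and no 3 of the listed groups are pairwise disjoint, so 2 is the maximum.

2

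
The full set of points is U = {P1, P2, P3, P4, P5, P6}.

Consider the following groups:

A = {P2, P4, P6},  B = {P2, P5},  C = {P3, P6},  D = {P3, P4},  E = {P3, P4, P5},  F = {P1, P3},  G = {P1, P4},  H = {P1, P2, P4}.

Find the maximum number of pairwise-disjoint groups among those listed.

3

B, C, G are pairwise disjoint (B={P2,P5}; C={P3,P6}; G={P1,P4}).
Every remaining group overlaps one of these, and no 4 of the listed groups are pairwise disjoint, so 3 is the maximum.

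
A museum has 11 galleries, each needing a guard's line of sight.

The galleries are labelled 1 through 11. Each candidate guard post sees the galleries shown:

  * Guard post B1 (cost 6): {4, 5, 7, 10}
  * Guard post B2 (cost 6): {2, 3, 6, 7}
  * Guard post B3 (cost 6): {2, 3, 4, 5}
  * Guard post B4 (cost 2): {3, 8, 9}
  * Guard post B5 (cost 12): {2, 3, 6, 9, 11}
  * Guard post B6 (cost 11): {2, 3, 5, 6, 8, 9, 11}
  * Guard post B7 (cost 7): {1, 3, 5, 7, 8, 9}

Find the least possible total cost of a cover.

24

B1, B6, B7 together cover every gallery (B1 ∪ B6 ∪ B7 = {1, 2, 3, 4, 5, 6, 7, 8, 9, 10, 11}); total cost 6 + 11 + 7 = 24.
The greedy pick B4, B1, B2, B7, B6 costs 32; no covering selection beats 24.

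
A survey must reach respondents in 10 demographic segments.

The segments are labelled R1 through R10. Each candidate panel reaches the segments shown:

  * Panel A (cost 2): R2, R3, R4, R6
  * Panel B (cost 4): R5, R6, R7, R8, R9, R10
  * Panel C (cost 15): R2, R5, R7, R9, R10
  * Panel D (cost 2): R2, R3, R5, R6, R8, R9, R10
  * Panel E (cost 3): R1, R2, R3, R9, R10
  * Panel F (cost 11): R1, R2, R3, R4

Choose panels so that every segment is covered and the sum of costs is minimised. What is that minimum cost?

A, B, E together cover every segment (A ∪ B ∪ E = {R1, R2, R3, R4, R5, R6, R7, R8, R9, R10}); total cost 2 + 4 + 3 = 9.
The greedy pick D, A, E, B costs 11; no covering selection beats 9.

9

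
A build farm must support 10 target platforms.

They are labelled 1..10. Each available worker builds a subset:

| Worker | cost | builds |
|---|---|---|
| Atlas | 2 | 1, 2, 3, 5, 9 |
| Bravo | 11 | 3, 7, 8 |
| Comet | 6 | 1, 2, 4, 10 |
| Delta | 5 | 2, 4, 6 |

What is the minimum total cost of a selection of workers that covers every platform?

Atlas, Bravo, Comet, Delta together cover every platform (Atlas ∪ Bravo ∪ Comet ∪ Delta = {1, 2, 3, 4, 5, 6, 7, 8, 9, 10}); total cost 2 + 11 + 6 + 5 = 24.
No covering selection has total cost below 24.

24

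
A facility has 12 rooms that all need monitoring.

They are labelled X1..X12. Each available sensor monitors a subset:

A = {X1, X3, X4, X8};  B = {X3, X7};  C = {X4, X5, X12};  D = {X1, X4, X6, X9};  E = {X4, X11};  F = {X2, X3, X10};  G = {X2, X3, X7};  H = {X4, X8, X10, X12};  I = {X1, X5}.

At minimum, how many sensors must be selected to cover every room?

5

Take {D, E, G, H, I}. Their union is {X1, X2, X3, X4, X5, X6, X7, X8, X9, X10, X11, X12}, which is all 12 rooms.
Only E contains X11, so E is forced; the remaining 10 rooms need at least 4 more sensors (each remaining sensor adds at most 3) — so at least 5 sensors are needed, and 5 is optimal.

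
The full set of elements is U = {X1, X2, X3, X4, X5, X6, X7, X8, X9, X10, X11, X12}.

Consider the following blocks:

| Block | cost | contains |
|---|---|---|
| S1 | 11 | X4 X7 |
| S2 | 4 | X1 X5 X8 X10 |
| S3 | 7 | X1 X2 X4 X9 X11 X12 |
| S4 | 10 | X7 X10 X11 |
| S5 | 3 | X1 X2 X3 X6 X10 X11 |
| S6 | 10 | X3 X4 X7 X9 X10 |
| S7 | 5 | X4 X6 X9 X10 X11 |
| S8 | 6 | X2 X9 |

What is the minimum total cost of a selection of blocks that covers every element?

24

S2, S3, S4, S5 together cover every element (S2 ∪ S3 ∪ S4 ∪ S5 = {X1, X2, X3, X4, X5, X6, X7, X8, X9, X10, X11, X12}); total cost 4 + 7 + 10 + 3 = 24.
No covering selection has total cost below 24.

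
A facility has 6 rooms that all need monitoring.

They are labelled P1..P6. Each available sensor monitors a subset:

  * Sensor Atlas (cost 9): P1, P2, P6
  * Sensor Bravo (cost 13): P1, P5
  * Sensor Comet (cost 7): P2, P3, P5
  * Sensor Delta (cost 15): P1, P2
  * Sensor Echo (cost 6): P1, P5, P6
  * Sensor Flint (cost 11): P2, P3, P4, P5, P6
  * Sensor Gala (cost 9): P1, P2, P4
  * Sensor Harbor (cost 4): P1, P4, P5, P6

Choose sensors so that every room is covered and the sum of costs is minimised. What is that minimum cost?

Comet, Harbor together cover every room (Comet ∪ Harbor = {P1, P2, P3, P4, P5, P6}); total cost 7 + 4 = 11.
No covering selection has total cost below 11.

11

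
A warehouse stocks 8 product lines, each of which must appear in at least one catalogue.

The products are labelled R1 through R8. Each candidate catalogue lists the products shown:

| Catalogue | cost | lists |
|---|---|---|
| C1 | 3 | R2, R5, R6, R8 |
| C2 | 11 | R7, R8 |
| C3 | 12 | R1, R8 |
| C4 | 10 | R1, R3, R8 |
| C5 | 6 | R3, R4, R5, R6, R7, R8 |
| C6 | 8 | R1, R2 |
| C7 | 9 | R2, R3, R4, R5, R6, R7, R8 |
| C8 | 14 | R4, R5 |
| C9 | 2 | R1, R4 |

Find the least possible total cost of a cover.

C7, C9 together cover every product (C7 ∪ C9 = {R1, R2, R3, R4, R5, R6, R7, R8}); total cost 9 + 2 = 11.
No covering selection has total cost below 11.

11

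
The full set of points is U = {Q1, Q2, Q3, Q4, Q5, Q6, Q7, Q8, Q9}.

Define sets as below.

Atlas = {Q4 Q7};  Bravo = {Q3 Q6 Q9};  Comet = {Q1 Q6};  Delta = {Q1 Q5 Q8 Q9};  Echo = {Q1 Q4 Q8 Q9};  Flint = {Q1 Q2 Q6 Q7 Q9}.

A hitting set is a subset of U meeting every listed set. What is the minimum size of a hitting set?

The 3 points {Q1, Q4, Q6} hit every set.
No choice of 2 points meets every set, so 3 is the minimum.

3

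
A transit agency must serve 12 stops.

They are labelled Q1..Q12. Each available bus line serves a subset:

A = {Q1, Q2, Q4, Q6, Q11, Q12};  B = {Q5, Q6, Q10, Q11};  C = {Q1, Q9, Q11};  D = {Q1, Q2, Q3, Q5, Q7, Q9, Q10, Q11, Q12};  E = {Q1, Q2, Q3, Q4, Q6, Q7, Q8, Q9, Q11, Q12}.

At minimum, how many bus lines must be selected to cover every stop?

2

D and E together: D ∪ E = {Q1, Q2, Q3, Q4, Q5, Q6, Q7, Q8, Q9, Q10, Q11, Q12} — every stop is covered.
No single bus line has all 12 stops (the largest, E, has 10), so 2 is optimal.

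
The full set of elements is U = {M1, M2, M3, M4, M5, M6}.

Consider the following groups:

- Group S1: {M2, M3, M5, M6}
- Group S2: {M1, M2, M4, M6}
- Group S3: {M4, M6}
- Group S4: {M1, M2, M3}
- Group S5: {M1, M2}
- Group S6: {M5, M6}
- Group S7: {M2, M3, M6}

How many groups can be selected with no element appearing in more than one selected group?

S4, S6 are pairwise disjoint (S4={M1,M2,M3}; S6={M5,M6}).
Every remaining group overlaps one of these, and no 3 of the listed groups are pairwise disjoint, so 2 is the maximum.

2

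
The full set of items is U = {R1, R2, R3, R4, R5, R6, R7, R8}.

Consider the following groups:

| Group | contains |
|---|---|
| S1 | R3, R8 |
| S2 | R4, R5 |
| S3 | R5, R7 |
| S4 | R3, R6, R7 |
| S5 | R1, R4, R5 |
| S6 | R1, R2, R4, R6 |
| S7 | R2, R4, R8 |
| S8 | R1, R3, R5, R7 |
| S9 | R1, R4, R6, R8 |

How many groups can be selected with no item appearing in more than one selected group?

S1, S3, S6 are pairwise disjoint (S1={R3,R8}; S3={R5,R7}; S6={R1,R2,R4,R6}).
Every remaining group overlaps one of these, and no 4 of the listed groups are pairwise disjoint, so 3 is the maximum.

3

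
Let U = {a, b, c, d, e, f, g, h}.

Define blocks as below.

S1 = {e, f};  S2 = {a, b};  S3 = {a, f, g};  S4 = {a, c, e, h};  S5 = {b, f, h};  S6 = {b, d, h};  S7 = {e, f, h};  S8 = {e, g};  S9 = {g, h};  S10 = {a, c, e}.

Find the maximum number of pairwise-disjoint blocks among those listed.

S1, S2, S9 are pairwise disjoint (S1={e,f}; S2={a,b}; S9={g,h}).
Every remaining block overlaps one of these, and no 4 of the listed blocks are pairwise disjoint, so 3 is the maximum.

3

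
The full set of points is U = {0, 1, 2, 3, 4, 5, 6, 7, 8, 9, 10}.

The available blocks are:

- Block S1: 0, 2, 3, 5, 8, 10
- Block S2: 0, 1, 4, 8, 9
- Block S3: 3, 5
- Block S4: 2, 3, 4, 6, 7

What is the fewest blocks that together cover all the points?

3

S1 and S2 and S4 together: S1 ∪ S2 ∪ S4 = {0, 1, 2, 3, 4, 5, 6, 7, 8, 9, 10} — every point is covered.
Only S2 contains 1, so S2 is forced; the remaining 6 points need at least 2 more blocks (each remaining block adds at most 4) — so at least 3 blocks are needed, and 3 is optimal.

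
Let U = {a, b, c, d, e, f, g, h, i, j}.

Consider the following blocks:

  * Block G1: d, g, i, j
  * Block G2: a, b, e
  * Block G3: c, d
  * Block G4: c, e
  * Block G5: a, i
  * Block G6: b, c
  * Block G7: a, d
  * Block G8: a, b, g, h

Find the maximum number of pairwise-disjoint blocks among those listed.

G1, G6 are pairwise disjoint (G1={d,g,i,j}; G6={b,c}).
Every remaining block overlaps one of these, and no 3 of the listed blocks are pairwise disjoint, so 2 is the maximum.

2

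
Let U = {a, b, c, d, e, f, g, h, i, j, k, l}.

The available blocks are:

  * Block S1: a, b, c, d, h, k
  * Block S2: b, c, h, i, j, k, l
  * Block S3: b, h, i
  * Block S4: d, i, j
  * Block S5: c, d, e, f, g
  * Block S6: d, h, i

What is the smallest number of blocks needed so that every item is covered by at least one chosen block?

3

S1 and S2 and S5 together: S1 ∪ S2 ∪ S5 = {a, b, c, d, e, f, g, h, i, j, k, l} — every item is covered.
Only S1 contains a, so S1 is forced; the remaining 6 items need at least 2 more blocks (each remaining block adds at most 3) — so at least 3 blocks are needed, and 3 is optimal.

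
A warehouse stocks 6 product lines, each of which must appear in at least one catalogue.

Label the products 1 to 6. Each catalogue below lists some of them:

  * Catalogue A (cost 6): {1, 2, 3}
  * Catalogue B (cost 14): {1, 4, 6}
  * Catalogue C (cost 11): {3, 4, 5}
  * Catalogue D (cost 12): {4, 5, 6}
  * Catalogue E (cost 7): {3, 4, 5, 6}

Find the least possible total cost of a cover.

A, E together cover every product (A ∪ E = {1, 2, 3, 4, 5, 6}); total cost 6 + 7 = 13.
No covering selection has total cost below 13.

13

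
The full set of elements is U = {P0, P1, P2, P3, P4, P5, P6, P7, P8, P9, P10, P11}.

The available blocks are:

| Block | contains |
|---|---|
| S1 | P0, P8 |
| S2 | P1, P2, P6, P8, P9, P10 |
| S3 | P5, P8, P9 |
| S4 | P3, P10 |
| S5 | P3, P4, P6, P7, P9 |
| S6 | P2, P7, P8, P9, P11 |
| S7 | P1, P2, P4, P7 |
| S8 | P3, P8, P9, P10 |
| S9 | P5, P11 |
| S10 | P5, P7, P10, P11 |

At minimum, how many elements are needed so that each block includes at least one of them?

4

H = {P3, P4, P5, P8} meets every block (each contains at least one member of H), and |H| = 4.
The blocks S1, S4, S7, S9 are pairwise disjoint, so any hitting set needs a separate element for each — at least 4. Hence 4 is optimal.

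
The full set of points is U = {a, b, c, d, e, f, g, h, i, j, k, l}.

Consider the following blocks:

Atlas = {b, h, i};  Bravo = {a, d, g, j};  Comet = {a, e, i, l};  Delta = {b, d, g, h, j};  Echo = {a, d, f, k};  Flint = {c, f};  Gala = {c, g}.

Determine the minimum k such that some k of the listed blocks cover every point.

4

Take {Comet, Delta, Echo, Gala}. Their union is {a, b, c, d, e, f, g, h, i, j, k, l}, which is all 12 points.
No 3 of the 7 blocks cover everything (all 35 combinations miss at least one point), so 4 is optimal.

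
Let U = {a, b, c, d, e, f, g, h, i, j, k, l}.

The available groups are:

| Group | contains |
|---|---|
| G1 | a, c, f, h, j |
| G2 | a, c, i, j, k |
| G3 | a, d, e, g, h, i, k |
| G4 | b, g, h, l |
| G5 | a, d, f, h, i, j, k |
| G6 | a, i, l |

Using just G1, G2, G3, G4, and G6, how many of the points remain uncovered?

0

Union of G1, G2, G3, G4, G6 = {a, b, c, d, e, f, g, h, i, j, k, l} — that's every point, so 0 are uncovered.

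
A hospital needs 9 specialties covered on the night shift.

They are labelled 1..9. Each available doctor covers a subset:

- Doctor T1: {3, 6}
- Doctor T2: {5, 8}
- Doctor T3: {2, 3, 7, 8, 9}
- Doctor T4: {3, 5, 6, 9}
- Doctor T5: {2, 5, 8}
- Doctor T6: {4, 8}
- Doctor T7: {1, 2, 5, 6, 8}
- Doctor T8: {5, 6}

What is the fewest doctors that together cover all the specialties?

Take {T3, T6, T7}. Their union is {1, 2, 3, 4, 5, 6, 7, 8, 9}, which is all 9 specialties.
Only T7 contains 1, so T7 is forced; the remaining 4 specialties need at least 2 more doctors (each remaining doctor adds at most 3) — so at least 3 doctors are needed, and 3 is optimal.

3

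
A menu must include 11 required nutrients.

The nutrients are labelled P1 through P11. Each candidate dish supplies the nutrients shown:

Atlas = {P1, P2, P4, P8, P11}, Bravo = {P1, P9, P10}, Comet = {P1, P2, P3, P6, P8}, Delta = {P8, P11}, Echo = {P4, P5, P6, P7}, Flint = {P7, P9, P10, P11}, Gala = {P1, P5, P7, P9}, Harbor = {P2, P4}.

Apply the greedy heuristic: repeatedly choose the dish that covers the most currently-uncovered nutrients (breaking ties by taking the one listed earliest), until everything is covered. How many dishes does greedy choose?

Greedy: pick Atlas (covers 5 new) → pick Echo (covers 3 new) → pick Bravo (covers 2 new) → pick Comet (covers 1 new). Total picks: 4.
(The true minimum cover uses only 3 dishes, so greedy is not optimal here.)

4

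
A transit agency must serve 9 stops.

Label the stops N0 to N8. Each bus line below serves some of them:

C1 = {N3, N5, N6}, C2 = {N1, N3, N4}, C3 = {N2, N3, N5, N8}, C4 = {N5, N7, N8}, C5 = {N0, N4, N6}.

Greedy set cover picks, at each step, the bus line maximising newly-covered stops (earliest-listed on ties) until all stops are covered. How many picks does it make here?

4

Greedy: pick C3 (covers 4 new) → pick C5 (covers 3 new) → pick C2 (covers 1 new) → pick C4 (covers 1 new). Total picks: 4.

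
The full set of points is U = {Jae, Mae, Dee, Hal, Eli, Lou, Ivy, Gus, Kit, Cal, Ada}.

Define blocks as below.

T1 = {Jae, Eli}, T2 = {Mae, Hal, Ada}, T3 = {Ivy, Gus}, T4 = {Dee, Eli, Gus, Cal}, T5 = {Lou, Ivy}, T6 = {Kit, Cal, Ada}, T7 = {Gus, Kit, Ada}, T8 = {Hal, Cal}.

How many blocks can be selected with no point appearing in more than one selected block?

T1, T5, T7, T8 are pairwise disjoint (T1={Jae,Eli}; T5={Lou,Ivy}; T7={Gus,Kit,Ada}; T8={Hal,Cal}).
Every remaining block overlaps one of these, and no 5 of the listed blocks are pairwise disjoint, so 4 is the maximum.

4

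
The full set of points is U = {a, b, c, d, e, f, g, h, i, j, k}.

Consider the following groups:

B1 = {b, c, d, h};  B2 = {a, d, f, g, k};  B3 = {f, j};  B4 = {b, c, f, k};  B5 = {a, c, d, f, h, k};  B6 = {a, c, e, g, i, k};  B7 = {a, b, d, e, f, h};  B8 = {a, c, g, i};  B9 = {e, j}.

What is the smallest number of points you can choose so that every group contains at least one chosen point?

The 3 points {a, c, j} hit every group.
No choice of 2 points meets every group, so 3 is the minimum.

3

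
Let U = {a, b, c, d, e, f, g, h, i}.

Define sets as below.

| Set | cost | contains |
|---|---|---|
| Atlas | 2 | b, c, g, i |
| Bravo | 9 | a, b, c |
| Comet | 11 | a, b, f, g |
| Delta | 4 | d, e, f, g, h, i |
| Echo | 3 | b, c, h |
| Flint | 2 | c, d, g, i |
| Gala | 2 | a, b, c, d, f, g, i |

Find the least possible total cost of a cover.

Delta, Gala together cover every point (Delta ∪ Gala = {a, b, c, d, e, f, g, h, i}); total cost 4 + 2 = 6.
No covering selection has total cost below 6.

6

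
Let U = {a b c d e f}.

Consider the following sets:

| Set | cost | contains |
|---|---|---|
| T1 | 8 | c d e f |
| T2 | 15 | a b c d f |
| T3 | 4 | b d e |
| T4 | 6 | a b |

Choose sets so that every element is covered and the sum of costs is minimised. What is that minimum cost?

14

T1, T4 together cover every element (T1 ∪ T4 = {a, b, c, d, e, f}); total cost 8 + 6 = 14.
The greedy pick T3, T1, T4 costs 18; no covering selection beats 14.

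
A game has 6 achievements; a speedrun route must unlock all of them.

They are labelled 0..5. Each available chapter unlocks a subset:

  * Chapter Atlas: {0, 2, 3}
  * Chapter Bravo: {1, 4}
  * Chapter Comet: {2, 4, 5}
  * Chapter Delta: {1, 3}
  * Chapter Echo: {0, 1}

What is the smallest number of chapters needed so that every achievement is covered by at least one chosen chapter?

Atlas and Comet and Echo together: Atlas ∪ Comet ∪ Echo = {0, 1, 2, 3, 4, 5} — every achievement is covered.
Only Comet contains 5, so Comet is forced; the remaining 3 achievements need at least 2 more chapters (each remaining chapter adds at most 2) — so at least 3 chapters are needed, and 3 is optimal.

3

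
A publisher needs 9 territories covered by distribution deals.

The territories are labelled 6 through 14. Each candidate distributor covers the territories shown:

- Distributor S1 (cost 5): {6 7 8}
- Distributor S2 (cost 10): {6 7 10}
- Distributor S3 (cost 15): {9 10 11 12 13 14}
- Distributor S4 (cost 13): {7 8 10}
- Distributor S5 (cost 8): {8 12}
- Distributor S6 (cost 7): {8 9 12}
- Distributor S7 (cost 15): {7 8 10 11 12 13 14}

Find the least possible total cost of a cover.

S1, S3 together cover every territory (S1 ∪ S3 = {6, 7, 8, 9, 10, 11, 12, 13, 14}); total cost 5 + 15 = 20.
No covering selection has total cost below 20.

20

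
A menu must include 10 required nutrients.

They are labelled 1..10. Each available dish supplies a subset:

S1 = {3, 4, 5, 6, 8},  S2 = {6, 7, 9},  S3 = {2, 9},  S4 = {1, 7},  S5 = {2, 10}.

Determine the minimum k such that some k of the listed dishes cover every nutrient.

Take {S1, S2, S4, S5}. Their union is {1, 2, 3, 4, 5, 6, 7, 8, 9, 10}, which is all 10 nutrients.
Only S1 contains 3, so S1 is forced; the remaining 5 nutrients need at least 3 more dishes (each remaining dish adds at most 2) — so at least 4 dishes are needed, and 4 is optimal.

4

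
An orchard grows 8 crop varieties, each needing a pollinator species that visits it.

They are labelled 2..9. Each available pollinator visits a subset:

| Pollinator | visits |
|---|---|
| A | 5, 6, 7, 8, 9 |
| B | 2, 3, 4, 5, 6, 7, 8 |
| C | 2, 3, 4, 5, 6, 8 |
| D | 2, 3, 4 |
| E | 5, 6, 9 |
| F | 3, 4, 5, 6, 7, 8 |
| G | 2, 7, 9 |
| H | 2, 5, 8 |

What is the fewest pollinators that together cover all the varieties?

2

Take {A, C}. Their union is {2, 3, 4, 5, 6, 7, 8, 9}, which is all 8 varieties.
No single pollinator has all 8 varieties (the largest, B, has 7), so 2 is optimal.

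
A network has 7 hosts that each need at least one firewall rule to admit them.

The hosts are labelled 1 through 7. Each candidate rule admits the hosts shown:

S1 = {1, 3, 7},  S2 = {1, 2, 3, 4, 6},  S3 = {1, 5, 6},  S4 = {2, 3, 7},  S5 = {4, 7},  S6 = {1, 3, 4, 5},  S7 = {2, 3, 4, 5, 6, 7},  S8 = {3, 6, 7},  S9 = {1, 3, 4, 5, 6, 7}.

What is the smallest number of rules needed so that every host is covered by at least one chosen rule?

2

Take {S2, S7}. Their union is {1, 2, 3, 4, 5, 6, 7}, which is all 7 hosts.
No single rule has all 7 hosts (the largest, S7, has 6), so 2 is optimal.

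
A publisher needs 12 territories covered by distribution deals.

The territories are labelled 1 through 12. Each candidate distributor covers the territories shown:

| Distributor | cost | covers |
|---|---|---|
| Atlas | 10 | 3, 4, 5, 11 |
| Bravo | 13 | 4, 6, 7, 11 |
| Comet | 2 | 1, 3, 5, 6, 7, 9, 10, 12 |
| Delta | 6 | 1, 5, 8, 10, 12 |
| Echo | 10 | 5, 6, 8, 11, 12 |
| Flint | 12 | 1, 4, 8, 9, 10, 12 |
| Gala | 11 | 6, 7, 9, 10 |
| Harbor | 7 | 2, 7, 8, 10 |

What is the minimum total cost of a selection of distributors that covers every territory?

Atlas, Comet, Harbor together cover every territory (Atlas ∪ Comet ∪ Harbor = {1, 2, 3, 4, 5, 6, 7, 8, 9, 10, 11, 12}); total cost 10 + 2 + 7 = 19.
No covering selection has total cost below 19.

19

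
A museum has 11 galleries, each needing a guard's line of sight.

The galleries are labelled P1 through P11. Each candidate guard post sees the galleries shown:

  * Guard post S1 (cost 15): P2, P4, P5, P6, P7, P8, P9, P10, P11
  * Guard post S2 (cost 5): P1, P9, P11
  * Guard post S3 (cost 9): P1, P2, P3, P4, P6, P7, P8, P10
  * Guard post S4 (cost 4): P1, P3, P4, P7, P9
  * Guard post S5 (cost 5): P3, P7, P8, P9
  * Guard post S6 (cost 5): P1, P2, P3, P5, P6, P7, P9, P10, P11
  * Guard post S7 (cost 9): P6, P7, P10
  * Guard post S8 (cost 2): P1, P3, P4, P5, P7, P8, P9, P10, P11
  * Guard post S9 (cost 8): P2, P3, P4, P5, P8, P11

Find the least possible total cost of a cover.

S6, S8 together cover every gallery (S6 ∪ S8 = {P1, P2, P3, P4, P5, P6, P7, P8, P9, P10, P11}); total cost 5 + 2 = 7.
No covering selection has total cost below 7.

7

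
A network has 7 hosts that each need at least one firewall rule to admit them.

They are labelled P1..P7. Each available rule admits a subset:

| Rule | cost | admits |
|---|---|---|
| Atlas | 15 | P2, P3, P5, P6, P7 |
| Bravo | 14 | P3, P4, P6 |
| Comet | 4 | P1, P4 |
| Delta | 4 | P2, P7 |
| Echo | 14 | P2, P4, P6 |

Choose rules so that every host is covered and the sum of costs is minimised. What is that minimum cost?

19

Atlas, Comet together cover every host (Atlas ∪ Comet = {P1, P2, P3, P4, P5, P6, P7}); total cost 15 + 4 = 19.
The greedy pick Comet, Delta, Atlas costs 23; no covering selection beats 19.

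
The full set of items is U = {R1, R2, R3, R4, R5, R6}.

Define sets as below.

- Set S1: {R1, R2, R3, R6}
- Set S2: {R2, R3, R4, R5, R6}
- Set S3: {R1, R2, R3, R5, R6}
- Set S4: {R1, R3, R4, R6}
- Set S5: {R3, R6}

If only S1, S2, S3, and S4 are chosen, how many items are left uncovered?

0

Union of S1, S2, S3, S4 = {R1, R2, R3, R4, R5, R6} — that's every item, so 0 are uncovered.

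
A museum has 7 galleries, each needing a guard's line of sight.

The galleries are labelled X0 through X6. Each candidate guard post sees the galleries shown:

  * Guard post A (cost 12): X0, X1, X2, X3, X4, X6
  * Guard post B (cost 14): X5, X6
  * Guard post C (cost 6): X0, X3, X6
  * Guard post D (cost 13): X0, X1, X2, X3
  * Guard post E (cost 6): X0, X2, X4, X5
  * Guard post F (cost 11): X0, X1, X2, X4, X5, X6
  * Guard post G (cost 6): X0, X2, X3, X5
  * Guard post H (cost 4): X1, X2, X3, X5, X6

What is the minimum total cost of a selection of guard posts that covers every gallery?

E, H together cover every gallery (E ∪ H = {X0, X1, X2, X3, X4, X5, X6}); total cost 6 + 4 = 10.
No covering selection has total cost below 10.

10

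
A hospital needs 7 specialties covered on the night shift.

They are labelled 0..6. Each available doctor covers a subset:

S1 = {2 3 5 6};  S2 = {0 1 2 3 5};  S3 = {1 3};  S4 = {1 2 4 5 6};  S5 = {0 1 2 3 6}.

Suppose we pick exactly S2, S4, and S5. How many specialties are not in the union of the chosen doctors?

Union of S2, S4, S5 = {0, 1, 2, 3, 4, 5, 6} — that's every specialty, so 0 are uncovered.

0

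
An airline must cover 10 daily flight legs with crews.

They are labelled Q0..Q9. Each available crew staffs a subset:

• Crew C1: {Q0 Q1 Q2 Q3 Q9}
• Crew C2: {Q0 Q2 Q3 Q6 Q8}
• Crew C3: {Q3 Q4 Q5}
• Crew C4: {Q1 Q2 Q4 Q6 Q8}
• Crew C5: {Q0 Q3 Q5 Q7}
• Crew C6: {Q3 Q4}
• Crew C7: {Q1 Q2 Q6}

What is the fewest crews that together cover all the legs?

3

C1 and C4 and C5 together: C1 ∪ C4 ∪ C5 = {Q0, Q1, Q2, Q3, Q4, Q5, Q6, Q7, Q8, Q9} — every leg is covered.
Only C5 contains Q7, so C5 is forced; the remaining 6 legs need at least 2 more crews (each remaining crew adds at most 5) — so at least 3 crews are needed, and 3 is optimal.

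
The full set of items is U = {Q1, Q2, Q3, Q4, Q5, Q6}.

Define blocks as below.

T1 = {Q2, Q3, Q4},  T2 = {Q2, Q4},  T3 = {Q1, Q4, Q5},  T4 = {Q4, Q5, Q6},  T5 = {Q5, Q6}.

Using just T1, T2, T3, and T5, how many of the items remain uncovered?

0

Union of T1, T2, T3, T5 = {Q1, Q2, Q3, Q4, Q5, Q6} — that's every item, so 0 are uncovered.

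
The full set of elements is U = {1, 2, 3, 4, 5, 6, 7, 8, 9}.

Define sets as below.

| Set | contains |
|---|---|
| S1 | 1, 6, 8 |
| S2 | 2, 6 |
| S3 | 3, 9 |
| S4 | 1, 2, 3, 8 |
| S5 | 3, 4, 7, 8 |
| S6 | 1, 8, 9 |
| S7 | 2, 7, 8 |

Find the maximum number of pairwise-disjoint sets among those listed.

S2, S5 are pairwise disjoint (S2={2,6}; S5={3,4,7,8}).
Every remaining set overlaps one of these, and no 3 of the listed sets are pairwise disjoint, so 2 is the maximum.

2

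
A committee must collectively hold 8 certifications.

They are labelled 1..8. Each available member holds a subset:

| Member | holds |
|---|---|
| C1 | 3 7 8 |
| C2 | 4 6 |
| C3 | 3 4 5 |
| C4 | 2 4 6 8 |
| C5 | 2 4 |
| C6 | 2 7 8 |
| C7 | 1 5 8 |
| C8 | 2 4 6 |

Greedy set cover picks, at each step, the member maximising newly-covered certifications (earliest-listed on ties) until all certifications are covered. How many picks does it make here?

3

Greedy: pick C4 (covers 4 new) → pick C1 (covers 2 new) → pick C7 (covers 2 new). Total picks: 3.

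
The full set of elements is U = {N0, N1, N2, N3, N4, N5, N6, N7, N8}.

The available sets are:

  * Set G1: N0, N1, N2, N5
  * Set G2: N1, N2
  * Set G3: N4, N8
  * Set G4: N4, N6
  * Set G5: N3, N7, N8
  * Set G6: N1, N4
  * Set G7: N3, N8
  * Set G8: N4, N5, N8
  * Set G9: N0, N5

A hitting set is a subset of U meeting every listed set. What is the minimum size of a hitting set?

4

The 4 elements {N0, N2, N4, N8} hit every set.
The sets G2, G4, G7, G9 are pairwise disjoint, so any hitting set needs a separate element for each — at least 4. Hence 4 is optimal.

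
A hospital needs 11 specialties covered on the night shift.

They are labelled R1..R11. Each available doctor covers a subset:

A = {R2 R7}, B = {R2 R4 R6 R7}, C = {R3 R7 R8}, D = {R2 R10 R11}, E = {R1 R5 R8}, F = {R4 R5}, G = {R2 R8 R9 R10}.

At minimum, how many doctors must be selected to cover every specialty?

5

B and C and D and E and G together: B ∪ C ∪ D ∪ E ∪ G = {R1, R2, R3, R4, R5, R6, R7, R8, R9, R10, R11} — every specialty is covered.
No 4 of the 7 doctors cover everything (all 35 combinations miss at least one specialty), so 5 is optimal.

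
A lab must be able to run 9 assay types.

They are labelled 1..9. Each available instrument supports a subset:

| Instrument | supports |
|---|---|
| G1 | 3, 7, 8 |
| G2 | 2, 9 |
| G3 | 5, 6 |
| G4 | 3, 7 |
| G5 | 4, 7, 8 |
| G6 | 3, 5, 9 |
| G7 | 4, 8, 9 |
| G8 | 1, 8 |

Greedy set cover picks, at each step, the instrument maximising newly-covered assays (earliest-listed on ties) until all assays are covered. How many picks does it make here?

Greedy: pick G1 (covers 3 new) → pick G2 (covers 2 new) → pick G3 (covers 2 new) → pick G5 (covers 1 new) → pick G8 (covers 1 new). Total picks: 5.

5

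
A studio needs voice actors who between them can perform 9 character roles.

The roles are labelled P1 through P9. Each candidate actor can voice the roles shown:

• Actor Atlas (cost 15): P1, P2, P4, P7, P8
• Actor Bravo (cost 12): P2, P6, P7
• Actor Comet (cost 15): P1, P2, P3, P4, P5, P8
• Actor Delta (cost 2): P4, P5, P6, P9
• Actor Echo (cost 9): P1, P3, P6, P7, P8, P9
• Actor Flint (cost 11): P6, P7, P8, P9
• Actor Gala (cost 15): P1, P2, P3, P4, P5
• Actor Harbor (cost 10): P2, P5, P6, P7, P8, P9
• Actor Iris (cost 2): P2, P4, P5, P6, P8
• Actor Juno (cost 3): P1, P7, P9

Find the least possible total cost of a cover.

11

Echo, Iris together cover every role (Echo ∪ Iris = {P1, P2, P3, P4, P5, P6, P7, P8, P9}); total cost 9 + 2 = 11.
The greedy pick Iris, Juno, Echo costs 14; no covering selection beats 11.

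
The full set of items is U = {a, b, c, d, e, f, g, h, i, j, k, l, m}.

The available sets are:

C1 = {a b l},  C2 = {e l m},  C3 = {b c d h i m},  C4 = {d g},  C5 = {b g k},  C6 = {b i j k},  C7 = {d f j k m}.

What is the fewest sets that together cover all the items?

5

C1 and C2 and C3 and C4 and C7 together: C1 ∪ C2 ∪ C3 ∪ C4 ∪ C7 = {a, b, c, d, e, f, g, h, i, j, k, l, m} — every item is covered.
No 4 of the 7 sets cover everything (all 35 combinations miss at least one item), so 5 is optimal.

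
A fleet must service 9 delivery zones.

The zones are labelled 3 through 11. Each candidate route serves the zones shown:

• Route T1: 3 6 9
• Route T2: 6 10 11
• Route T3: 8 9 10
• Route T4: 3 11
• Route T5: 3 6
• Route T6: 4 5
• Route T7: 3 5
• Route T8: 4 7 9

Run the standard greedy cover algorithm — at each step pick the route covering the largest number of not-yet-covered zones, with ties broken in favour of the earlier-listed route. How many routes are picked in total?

5

Greedy: pick T1 (covers 3 new) → pick T2 (covers 2 new) → pick T6 (covers 2 new) → pick T3 (covers 1 new) → pick T8 (covers 1 new). Total picks: 5.
(The true minimum cover uses only 4 routes, so greedy is not optimal here.)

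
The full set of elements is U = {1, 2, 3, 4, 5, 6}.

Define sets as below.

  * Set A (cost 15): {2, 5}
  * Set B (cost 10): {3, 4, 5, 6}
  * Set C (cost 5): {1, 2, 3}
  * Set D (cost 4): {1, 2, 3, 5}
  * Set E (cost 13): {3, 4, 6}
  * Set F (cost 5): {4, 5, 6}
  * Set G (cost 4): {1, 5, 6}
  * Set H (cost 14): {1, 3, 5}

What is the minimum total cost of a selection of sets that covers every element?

9

D, F together cover every element (D ∪ F = {1, 2, 3, 4, 5, 6}); total cost 4 + 5 = 9.
No covering selection has total cost below 9.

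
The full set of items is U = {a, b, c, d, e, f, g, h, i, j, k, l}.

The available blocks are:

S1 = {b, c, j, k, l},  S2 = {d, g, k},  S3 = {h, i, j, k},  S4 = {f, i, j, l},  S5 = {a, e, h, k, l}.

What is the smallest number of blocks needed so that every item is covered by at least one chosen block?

S1, S2, S4, and S5 cover everything between them: the union {a, b, c, d, e, f, g, h, i, j, k, l} is all of U.
Only S5 contains a, so S5 is forced; the remaining 7 items need at least 3 more blocks (each remaining block adds at most 3) — so at least 4 blocks are needed, and 4 is optimal.

4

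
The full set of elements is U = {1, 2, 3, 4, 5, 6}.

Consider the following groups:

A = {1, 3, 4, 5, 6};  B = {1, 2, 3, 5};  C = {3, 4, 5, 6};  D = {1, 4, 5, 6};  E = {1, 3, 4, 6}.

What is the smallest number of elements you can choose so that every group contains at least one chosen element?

2

Take H = {3, 5}. Each listed group contains at least one of these, so H is a hitting set of size 2.
No single element lies in every group, so at least 2 are needed and 2 is optimal.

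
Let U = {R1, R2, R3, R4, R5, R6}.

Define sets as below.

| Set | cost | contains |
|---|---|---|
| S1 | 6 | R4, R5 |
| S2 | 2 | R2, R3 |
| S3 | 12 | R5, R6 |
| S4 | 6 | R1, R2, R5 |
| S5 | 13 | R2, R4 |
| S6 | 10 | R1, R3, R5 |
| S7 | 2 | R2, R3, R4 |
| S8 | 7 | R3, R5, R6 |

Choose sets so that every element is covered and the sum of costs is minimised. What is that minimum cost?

15

S4, S7, S8 together cover every element (S4 ∪ S7 ∪ S8 = {R1, R2, R3, R4, R5, R6}); total cost 6 + 2 + 7 = 15.
No covering selection has total cost below 15.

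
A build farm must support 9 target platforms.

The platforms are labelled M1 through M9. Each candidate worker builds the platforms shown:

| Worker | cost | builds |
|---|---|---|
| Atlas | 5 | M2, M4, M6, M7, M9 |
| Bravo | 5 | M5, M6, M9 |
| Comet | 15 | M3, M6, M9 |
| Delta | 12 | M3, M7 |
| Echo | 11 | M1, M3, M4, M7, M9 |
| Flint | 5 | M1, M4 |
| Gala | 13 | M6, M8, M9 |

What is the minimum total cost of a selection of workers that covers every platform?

Atlas, Bravo, Echo, Gala together cover every platform (Atlas ∪ Bravo ∪ Echo ∪ Gala = {M1, M2, M3, M4, M5, M6, M7, M8, M9}); total cost 5 + 5 + 11 + 13 = 34.
The greedy pick Atlas, Bravo, Flint, Echo, Gala costs 39; no covering selection beats 34.

34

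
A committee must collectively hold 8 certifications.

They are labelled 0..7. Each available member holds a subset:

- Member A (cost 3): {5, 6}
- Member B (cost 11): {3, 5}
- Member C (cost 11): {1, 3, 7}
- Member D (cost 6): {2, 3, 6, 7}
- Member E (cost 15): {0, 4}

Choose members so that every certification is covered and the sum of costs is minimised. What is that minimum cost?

35

A, C, D, E together cover every certification (A ∪ C ∪ D ∪ E = {0, 1, 2, 3, 4, 5, 6, 7}); total cost 3 + 11 + 6 + 15 = 35.
No covering selection has total cost below 35.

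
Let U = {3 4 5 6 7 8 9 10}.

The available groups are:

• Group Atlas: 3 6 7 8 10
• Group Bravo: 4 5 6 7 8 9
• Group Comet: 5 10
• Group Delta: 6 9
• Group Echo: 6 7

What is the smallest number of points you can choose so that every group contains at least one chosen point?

H = {5, 6} meets every group (each contains at least one member of H), and |H| = 2.
The groups Comet, Delta are pairwise disjoint, so any hitting set needs a separate point for each — at least 2. Hence 2 is optimal.

2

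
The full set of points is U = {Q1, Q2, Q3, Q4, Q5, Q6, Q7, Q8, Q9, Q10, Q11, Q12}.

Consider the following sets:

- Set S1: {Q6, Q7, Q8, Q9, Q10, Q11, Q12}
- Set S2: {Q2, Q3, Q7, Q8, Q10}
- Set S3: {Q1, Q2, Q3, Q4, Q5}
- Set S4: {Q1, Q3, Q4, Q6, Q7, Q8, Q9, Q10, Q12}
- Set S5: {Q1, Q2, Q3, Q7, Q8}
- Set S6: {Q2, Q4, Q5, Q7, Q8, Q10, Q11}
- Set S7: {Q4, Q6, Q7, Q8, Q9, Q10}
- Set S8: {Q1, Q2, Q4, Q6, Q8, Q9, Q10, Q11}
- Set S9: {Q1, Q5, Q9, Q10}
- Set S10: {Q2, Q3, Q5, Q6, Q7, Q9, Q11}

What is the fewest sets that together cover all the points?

S4 and S10 cover everything between them: the union {Q1, Q2, Q3, Q4, Q5, Q6, Q7, Q8, Q9, Q10, Q11, Q12} is all of U.
No single set has all 12 points (the largest, S4, has 9), so 2 is optimal.

2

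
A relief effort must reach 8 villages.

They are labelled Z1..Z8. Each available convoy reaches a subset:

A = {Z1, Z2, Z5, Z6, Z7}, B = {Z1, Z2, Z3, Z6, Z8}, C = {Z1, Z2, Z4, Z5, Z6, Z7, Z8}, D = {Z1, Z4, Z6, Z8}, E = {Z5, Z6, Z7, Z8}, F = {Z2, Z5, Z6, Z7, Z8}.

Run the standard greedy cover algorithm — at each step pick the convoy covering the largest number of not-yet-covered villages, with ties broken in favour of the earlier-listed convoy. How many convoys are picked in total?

2

Greedy: pick C (covers 7 new) → pick B (covers 1 new). Total picks: 2.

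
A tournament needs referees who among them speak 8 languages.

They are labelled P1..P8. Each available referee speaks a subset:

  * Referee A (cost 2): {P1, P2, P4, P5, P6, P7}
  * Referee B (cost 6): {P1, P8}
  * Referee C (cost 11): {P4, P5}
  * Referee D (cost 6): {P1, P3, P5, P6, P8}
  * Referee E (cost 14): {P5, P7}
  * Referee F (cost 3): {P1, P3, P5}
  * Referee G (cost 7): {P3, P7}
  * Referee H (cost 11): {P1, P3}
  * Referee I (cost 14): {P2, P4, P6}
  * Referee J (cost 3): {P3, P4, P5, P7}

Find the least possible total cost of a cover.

A, D together cover every language (A ∪ D = {P1, P2, P3, P4, P5, P6, P7, P8}); total cost 2 + 6 = 8.
No covering selection has total cost below 8.

8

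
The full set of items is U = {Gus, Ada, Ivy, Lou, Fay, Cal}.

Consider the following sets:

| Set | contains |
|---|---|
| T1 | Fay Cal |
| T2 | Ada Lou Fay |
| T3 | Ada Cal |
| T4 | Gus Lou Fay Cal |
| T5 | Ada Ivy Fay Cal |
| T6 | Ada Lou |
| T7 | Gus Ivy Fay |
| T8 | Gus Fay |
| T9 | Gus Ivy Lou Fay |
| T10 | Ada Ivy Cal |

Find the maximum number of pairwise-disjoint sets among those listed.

2

T6, T8 are pairwise disjoint (T6={Ada,Lou}; T8={Gus,Fay}).
Every remaining set overlaps one of these, and no 3 of the listed sets are pairwise disjoint, so 2 is the maximum.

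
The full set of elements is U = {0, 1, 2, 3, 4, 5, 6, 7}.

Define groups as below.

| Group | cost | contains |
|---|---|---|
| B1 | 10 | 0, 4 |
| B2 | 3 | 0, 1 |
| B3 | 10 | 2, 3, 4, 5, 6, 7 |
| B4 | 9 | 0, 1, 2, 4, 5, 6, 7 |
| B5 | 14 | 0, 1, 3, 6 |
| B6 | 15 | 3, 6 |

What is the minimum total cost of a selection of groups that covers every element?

B2, B3 together cover every element (B2 ∪ B3 = {0, 1, 2, 3, 4, 5, 6, 7}); total cost 3 + 10 = 13.
The greedy pick B4, B3 costs 19; no covering selection beats 13.

13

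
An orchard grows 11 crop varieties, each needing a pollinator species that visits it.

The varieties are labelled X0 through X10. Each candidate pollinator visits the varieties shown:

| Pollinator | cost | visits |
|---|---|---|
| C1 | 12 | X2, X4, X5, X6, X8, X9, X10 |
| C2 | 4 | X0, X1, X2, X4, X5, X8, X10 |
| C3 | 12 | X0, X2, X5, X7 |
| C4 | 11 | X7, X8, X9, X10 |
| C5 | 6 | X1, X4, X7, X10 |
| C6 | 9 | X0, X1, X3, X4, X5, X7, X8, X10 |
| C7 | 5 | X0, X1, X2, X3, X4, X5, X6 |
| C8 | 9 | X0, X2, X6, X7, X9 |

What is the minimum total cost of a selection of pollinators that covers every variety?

C4, C7 together cover every variety (C4 ∪ C7 = {X0, X1, X2, X3, X4, X5, X6, X7, X8, X9, X10}); total cost 11 + 5 = 16.
The greedy pick C2, C7, C8 costs 18; no covering selection beats 16.

16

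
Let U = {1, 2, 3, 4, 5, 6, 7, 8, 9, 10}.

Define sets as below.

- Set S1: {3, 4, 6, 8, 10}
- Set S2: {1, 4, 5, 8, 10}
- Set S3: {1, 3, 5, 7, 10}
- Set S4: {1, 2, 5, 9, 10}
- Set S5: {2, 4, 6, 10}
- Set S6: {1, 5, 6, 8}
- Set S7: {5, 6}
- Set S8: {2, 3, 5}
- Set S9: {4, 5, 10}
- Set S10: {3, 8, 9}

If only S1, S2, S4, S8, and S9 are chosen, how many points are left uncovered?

Union of S1, S2, S4, S8, S9 = {1, 2, 3, 4, 5, 6, 8, 9, 10}.
Not covered: 7 — 1 point.

1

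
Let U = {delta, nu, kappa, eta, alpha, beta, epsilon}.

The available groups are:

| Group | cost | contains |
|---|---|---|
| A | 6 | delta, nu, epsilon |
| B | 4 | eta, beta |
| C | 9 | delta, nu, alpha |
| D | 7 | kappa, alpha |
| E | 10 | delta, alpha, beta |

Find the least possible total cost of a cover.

17

A, B, D together cover every point (A ∪ B ∪ D = {delta, nu, kappa, eta, alpha, beta, epsilon}); total cost 6 + 4 + 7 = 17.
No covering selection has total cost below 17.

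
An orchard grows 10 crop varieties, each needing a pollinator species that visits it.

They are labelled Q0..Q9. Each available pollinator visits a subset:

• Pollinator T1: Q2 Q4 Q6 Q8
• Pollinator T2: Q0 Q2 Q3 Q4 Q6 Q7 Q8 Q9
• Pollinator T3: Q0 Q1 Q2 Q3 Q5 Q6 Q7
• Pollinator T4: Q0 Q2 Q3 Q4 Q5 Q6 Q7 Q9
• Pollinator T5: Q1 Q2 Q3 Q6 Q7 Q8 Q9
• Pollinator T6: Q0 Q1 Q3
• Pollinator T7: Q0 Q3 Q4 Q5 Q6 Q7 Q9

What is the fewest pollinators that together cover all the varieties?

2

Take {T2, T3}. Their union is {Q0, Q1, Q2, Q3, Q4, Q5, Q6, Q7, Q8, Q9}, which is all 10 varieties.
No single pollinator has all 10 varieties (the largest, T2, has 8), so 2 is optimal.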